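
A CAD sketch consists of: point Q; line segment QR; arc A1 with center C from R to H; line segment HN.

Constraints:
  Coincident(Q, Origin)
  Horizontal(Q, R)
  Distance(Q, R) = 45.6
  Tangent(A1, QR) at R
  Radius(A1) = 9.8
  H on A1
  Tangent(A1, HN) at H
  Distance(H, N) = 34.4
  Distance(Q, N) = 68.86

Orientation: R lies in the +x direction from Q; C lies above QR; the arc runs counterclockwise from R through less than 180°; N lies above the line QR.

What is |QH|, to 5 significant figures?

56.384

Checks: Q.y = 0.00, R.y = 0.00 ✓; |CH| = 9.800 ✓; ∠(CH, HN) = 90.00° ✓; |HN| = 34.40 ✓; |QN| = 68.86 ✓.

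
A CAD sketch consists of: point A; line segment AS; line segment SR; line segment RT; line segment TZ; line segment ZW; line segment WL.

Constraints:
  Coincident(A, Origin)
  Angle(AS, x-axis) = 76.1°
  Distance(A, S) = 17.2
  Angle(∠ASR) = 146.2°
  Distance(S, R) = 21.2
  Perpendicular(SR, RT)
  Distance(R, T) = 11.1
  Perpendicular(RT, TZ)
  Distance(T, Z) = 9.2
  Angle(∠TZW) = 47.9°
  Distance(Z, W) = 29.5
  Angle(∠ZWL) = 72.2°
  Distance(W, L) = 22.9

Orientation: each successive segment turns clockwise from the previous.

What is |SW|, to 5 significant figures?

33.559

A is at the origin; AS runs at 76.1° with length 17.2, so S = (4.1319, 16.696). ∠ASR = 146.2° gives SR at 42.300° from the x-axis; with |SR| = 21.2, R = (19.812, 30.964). SR ⟂ RT, so RT runs at -47.700°; with |RT| = 11.1, T = (27.283, 22.754). RT is perpendicular to TZ, so TZ runs at -137.70°; with |TZ| = 9.2, Z = (20.478, 16.563). ∠TZW = 47.9° gives ZW at 90.200° from the x-axis; with |ZW| = 29.5, W = (20.375, 46.062). Then |SW| = |W − S| = 33.559.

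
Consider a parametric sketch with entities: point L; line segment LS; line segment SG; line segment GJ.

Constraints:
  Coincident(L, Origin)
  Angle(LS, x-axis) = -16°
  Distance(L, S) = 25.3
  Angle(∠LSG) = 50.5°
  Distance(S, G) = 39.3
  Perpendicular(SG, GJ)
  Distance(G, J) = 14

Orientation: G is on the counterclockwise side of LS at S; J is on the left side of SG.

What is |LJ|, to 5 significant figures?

23.855

L is at the origin; LS runs at -16.0° with length 25.3, so S = 25.3·(cos -16.0°, sin -16.0°) = (24.320, -6.9736). ∠LSG = 50.5°, so SG runs at -16.0° + (180° − 50.5°) = 113.50° from the x-axis; with |SG| = 39.3, G = S + 39.3·(cos 113.50°, sin 113.50°) = (8.6491, 29.067). SG is perpendicular to GJ; with |GJ| = 14.0 on the left of SG, J = G + 14.0·(-0.91706, -0.39875) = (-4.1898, 23.484). Then |LJ| = |J − L| = 23.855.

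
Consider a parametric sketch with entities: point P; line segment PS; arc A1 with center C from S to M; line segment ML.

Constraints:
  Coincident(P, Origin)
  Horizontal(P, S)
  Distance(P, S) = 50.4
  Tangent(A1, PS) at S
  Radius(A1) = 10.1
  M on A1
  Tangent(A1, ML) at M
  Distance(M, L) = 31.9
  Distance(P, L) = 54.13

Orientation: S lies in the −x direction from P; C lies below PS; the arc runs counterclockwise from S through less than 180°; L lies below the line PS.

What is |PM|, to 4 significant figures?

60.24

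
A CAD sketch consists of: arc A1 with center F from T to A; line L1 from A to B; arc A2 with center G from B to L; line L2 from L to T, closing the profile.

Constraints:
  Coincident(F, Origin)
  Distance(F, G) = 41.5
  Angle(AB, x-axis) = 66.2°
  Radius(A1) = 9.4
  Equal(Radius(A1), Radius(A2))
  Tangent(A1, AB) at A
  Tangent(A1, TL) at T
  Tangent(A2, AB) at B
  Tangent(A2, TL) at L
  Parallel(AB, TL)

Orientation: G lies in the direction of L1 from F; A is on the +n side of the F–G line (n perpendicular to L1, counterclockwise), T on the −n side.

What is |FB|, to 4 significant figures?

42.55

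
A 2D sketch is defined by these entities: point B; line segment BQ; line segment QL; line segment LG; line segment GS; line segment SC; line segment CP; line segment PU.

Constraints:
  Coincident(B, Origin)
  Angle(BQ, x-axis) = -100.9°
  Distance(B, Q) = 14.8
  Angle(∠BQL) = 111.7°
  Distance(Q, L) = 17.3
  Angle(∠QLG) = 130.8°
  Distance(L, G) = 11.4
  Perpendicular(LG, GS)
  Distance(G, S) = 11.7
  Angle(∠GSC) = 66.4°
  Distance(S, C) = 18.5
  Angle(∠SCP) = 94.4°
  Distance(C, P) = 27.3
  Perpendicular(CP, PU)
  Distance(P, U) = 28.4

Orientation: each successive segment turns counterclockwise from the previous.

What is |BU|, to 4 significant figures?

51.75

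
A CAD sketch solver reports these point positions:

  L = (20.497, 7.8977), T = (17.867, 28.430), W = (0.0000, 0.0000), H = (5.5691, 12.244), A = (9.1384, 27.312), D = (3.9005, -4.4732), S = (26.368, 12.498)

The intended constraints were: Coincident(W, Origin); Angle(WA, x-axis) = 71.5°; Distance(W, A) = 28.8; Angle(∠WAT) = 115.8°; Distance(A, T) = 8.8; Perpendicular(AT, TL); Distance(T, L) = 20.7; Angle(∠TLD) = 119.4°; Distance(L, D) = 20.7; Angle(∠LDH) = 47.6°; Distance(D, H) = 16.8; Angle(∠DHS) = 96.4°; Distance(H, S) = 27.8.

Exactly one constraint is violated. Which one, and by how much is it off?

Distance(H, S) = 27.8 — off by 7.00.

W = (0.00, 0.00) ✓; WA at 71.50° ✓; |WA| = 28.80 ✓; ∠WAT = 115.8° ✓; |AT| = 8.800 ✓; ∠(AT, TL) = 90.00° ✓; |TL| = 20.70 ✓; ∠TLD = 119.4° ✓; |LD| = 20.70 ✓; ∠LDH = 47.60° ✓; |DH| = 16.80 ✓; ∠DHS = 96.40° ✓; |HS| = 20.80 ✗.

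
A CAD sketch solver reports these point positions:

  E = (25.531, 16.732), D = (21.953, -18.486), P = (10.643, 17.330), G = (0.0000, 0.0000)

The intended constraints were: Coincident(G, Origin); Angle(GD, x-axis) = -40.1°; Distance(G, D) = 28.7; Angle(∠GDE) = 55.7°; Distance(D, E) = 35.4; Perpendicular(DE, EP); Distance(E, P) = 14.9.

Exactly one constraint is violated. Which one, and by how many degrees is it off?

Perpendicular(DE, EP) — off by 3.50°.

G = (0.00, 0.00) ✓; GD at -40.10° ✓; |GD| = 28.70 ✓; ∠GDE = 55.70° ✓; |DE| = 35.40 ✓; ∠(DE, EP) = 93.50° ✗; |EP| = 14.90 ✓.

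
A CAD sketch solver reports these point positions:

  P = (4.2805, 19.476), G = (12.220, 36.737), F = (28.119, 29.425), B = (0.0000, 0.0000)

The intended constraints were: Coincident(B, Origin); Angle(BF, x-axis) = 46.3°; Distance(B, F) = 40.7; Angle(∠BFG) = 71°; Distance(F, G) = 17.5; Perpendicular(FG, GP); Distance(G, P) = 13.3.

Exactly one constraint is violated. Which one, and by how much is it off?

Distance(G, P) = 13.3 — off by 5.70.

B = (0.00, 0.00) ✓; BF at 46.30° ✓; |BF| = 40.70 ✓; ∠BFG = 71.00° ✓; |FG| = 17.50 ✓; ∠(FG, GP) = 90.00° ✓; |GP| = 19.00 ✗.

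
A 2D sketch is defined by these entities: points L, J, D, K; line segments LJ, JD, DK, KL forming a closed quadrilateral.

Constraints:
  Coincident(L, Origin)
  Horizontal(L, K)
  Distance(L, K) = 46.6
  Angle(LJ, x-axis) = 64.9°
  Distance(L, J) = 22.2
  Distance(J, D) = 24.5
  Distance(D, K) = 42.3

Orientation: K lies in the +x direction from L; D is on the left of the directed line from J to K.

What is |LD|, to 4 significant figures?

45.99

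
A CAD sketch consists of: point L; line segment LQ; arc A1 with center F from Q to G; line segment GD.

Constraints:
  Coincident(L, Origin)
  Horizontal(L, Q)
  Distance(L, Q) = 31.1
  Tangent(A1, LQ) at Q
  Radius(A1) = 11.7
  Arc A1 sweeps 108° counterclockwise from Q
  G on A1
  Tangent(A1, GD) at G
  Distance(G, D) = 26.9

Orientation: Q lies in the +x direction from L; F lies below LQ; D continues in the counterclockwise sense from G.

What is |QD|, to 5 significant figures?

40.996

L is at the origin; LQ is horizontal with |LQ| = 31.1 and Q on the +x side, so Q = (31.100, 0.0000). Since A1 is tangent to LQ there, FQ ⟂ LQ, so F = Q + (0, -11.7) = (31.100, -11.700). On A1, Q sits at bearing 90° from F; a 108° counterclockwise sweep puts G at bearing 198°, so G = F + 11.7·(cos 198°, sin 198°) = (19.973, -15.315). A1 meets GD tangentially, so FG is at right angles to GD, so GD runs along (−sin 198°, cos 198°); with |GD| = 26.9, D = (28.285, -40.899). Then |QD| = |D − Q| = 40.996.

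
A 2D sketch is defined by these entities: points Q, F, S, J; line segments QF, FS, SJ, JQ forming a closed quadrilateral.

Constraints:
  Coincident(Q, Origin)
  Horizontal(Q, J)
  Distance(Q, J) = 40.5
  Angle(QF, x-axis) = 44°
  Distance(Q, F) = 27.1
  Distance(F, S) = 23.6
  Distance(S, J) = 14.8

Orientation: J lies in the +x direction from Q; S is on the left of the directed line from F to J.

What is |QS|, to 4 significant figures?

45.16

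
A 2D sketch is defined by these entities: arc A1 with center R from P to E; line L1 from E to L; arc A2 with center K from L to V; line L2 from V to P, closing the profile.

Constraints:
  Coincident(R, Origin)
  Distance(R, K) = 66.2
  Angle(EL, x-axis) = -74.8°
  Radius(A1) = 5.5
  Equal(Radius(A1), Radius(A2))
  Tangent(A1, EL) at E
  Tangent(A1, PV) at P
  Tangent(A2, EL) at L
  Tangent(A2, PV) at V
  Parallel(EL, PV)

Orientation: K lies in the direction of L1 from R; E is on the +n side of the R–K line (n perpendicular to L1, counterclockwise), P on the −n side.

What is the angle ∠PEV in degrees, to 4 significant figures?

80.57°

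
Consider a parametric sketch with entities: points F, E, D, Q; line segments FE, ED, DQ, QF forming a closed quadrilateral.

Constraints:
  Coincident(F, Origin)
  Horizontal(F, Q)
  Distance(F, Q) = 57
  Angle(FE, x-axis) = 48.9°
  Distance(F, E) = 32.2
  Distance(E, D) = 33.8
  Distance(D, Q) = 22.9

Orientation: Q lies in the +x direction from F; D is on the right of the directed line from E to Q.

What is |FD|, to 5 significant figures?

35.663

Checks: |FQ| = 57.00 ✓; |FE| = 32.20 ✓; |ED| = 33.80 ✓; |DQ| = 22.90 ✓.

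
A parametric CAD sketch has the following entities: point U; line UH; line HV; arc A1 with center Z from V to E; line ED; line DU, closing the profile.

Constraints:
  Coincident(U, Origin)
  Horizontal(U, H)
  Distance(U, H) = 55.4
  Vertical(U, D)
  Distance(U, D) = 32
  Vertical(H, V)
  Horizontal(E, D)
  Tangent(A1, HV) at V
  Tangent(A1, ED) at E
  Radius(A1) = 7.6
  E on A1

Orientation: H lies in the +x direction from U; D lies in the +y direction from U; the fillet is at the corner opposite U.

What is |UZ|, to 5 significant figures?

53.667

U is at the origin; UH is horizontal with |UH| = 55.4 and H on the +x side, so H = (55.400, 0.0000). UD is vertical with |UD| = 32.0 and D on the +y side, so D = (0.0000, 32.000). The virtual corner opposite U is at (55.400, 32.000). A1 meets HV tangentially, so ZV is at right angles to HV and tangency of A1 to ED means the radius ZE is perpendicular to ED, with radius 7.6, so the center Z sits 7.6 in from both sides at Z = (47.800, 24.400). Then |UZ| = |Z − U| = 53.667.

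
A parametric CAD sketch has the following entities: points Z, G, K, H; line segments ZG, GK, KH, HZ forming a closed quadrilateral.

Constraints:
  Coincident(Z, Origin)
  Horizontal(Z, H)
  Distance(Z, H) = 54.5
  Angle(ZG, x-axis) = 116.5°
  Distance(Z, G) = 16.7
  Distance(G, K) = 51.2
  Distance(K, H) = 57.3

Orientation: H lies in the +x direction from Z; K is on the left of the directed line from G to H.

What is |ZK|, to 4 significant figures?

58.69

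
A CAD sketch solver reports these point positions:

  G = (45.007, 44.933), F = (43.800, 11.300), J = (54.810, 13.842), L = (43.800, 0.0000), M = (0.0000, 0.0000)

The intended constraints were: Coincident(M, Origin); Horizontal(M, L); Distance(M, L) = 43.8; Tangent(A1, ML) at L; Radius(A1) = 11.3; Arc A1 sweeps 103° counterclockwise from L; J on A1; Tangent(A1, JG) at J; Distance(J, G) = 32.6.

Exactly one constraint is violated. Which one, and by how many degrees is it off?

Tangent(A1, JG) at J — off by 4.50°.

M = (0.00, 0.00) ✓; M.y = 0.00, L.y = 0.00 ✓; |ML| = 43.80 ✓; ∠(FL, LM) = 90.00° ✓; |FL| = 11.30 ✓; bearing(F→J) − bearing(F→L) = 103.0° ✓; |FJ| = 11.30 ✓; ∠(FJ, JG) = 85.50° ✗; |JG| = 32.60 ✓.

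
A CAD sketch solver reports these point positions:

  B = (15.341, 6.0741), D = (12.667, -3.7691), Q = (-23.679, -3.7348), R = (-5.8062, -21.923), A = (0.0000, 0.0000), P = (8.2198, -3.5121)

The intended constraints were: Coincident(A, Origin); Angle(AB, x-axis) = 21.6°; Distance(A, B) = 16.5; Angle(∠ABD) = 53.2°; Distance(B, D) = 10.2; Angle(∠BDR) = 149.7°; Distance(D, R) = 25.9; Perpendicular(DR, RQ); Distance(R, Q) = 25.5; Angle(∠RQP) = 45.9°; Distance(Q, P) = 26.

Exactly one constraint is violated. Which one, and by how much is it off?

Distance(Q, P) = 26 — off by 5.90.

A = (0.00, 0.00) ✓; AB at 21.60° ✓; |AB| = 16.50 ✓; ∠ABD = 53.20° ✓; |BD| = 10.20 ✓; ∠BDR = 149.7° ✓; |DR| = 25.90 ✓; ∠(DR, RQ) = 90.00° ✓; |RQ| = 25.50 ✓; ∠RQP = 45.90° ✓; |QP| = 31.90 ✗.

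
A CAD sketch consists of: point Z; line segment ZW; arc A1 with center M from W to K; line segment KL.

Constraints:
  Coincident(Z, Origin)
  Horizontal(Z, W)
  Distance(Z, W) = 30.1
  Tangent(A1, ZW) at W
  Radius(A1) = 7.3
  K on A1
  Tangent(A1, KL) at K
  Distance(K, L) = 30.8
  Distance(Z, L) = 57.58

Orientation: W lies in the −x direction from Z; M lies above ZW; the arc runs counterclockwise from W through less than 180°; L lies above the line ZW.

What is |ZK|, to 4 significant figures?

27.68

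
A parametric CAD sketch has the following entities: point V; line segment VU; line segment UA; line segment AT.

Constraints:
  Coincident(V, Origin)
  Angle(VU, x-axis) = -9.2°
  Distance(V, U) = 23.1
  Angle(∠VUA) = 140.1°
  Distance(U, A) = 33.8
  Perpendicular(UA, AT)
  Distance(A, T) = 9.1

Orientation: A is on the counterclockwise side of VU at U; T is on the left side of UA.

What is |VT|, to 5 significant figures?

51.838

∠VUA = 140.1°, so UA runs at -9.2° + (180° − 140.1°) = 30.700° from the x-axis; with |UA| = 33.8, A = U + 33.8·(cos 30.700°, sin 30.700°) = (51.866, 13.563). The perpendicularity gives AT at right angles to UA; with |AT| = 9.1 on the left of UA, T = A + 9.1·(-0.51054, 0.85985) = (47.220, 21.388). Then |VT| = |T − V| = 51.838.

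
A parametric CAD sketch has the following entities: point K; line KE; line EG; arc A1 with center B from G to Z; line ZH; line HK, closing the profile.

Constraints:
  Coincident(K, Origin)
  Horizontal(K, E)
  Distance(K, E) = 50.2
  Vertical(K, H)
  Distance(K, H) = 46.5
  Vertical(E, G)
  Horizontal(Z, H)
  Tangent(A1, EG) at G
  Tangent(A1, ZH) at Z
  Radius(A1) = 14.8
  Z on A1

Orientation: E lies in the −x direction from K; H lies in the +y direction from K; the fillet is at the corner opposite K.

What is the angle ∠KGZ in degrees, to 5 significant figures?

77.271°

The virtual corner opposite K is at (-50.200, 46.500). A1 meets EG tangentially, so BG is at right angles to EG and tangency of A1 to ZH means the radius BZ is perpendicular to ZH, with radius 14.8, so the center B sits 14.8 in from both sides at B = (-35.400, 31.700). That places the tangent points at G = (-50.200, 31.700) on EG and Z = (-35.400, 46.500) on ZH. Then cos ∠KGZ = GK·GZ / (|GK||GZ|), giving 77.271°.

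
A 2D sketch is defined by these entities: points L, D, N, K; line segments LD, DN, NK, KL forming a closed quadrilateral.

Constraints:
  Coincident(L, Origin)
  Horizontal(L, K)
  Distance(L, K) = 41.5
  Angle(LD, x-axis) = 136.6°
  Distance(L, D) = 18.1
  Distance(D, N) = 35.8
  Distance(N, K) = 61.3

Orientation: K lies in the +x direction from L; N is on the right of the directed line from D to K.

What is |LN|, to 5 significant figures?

27.822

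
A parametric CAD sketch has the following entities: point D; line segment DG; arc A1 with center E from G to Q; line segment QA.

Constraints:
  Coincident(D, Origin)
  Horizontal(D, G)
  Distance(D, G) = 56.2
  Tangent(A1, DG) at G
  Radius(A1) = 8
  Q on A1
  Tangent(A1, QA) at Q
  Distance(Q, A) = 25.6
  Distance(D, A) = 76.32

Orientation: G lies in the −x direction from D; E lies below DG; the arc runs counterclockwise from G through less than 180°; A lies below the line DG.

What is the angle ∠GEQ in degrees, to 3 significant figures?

77.3°

Checks: ∠(EG, GD) = 90.00° ✓; |EG| = 8.000 ✓; |EQ| = 8.000 ✓; ∠(EQ, QA) = 90.00° ✓; |QA| = 25.60 ✓; |DA| = 76.32 ✓.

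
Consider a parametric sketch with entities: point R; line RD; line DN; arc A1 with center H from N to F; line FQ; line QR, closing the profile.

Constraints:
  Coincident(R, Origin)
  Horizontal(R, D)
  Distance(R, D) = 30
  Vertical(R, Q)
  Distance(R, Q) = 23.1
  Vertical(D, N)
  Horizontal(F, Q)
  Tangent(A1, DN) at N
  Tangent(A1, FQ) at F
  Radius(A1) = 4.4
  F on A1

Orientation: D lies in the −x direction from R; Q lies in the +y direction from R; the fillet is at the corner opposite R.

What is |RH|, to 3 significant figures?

31.7

R is at the origin; R and D share the same y with |RD| = 30.0 and D on the −x side, so D = (-30.0, 0.00). RQ is vertical with |RQ| = 23.1 and Q on the +y side, so Q = (0.00, 23.1). The virtual corner opposite R is at (-30.0, 23.1). The tangent condition forces HN to be normal to DN and the tangent condition forces HF to be normal to FQ, with radius 4.4, so the center H sits 4.4 in from both sides at H = (-25.6, 18.7). Then |RH| = |H − R| = 31.7.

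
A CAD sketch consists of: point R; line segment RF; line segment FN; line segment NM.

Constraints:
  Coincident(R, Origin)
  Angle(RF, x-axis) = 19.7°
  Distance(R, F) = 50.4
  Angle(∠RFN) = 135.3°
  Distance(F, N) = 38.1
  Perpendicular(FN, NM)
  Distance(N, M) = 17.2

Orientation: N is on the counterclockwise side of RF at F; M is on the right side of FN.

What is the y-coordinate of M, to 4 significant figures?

43.92

R is at the origin; RF runs at 19.7° with length 50.4, so F = 50.4·(cos 19.7°, sin 19.7°) = (47.45, 16.99). ∠RFN = 135.3°, so FN runs at 19.7° + (180° − 135.3°) = 64.40° from the x-axis; with |FN| = 38.1, N = F + 38.1·(cos 64.40°, sin 64.40°) = (63.91, 51.35). FN is perpendicular to NM; with |NM| = 17.2 on the right of FN, M = N + 17.2·(0.9018, -0.4321) = (79.42, 43.92). So M.y = 43.92.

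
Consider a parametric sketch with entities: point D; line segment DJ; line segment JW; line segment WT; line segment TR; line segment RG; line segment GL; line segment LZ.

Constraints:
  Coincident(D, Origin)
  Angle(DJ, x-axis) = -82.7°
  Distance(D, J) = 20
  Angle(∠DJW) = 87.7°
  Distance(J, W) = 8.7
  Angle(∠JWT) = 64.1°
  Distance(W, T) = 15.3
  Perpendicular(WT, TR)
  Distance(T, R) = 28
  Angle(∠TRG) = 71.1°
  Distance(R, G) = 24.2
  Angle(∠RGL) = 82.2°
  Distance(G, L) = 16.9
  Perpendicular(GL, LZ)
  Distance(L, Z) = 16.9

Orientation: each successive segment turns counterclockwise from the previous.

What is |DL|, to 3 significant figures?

22.4

D is at the origin; DJ runs at -82.7° with length 20.0, so J = (2.54, -19.8). ∠DJW = 87.7° gives JW at 9.60° from the x-axis; with |JW| = 8.7, W = (11.1, -18.4). ∠JWT = 64.1° gives WT at 126° from the x-axis; with |WT| = 15.3, T = (2.23, -5.93). WT ⟂ TR, so TR runs at -144°; with |TR| = 28.0, R = (-20.6, -22.2). ∠TRG = 71.1° gives RG at -35.6° from the x-axis; with |RG| = 24.2, G = (-0.883, -36.3). ∠RGL = 82.2° gives GL at 62.2° from the x-axis; with |GL| = 16.9, L = (7.00, -21.3). Then |DL| = |L − D| = 22.4.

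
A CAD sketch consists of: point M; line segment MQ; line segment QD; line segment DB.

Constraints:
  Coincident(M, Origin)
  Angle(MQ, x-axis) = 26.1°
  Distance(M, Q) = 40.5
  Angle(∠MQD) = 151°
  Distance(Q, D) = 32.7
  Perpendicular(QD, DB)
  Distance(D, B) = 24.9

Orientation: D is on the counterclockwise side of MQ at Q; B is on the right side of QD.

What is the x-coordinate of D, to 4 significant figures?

55.08

M is at the origin; MQ runs at 26.1° with length 40.5, so Q = 40.5·(cos 26.1°, sin 26.1°) = (36.37, 17.82). ∠MQD = 151.0°, so QD runs at 26.1° + (180° − 151.0°) = 55.10° from the x-axis; with |QD| = 32.7, D = Q + 32.7·(cos 55.10°, sin 55.10°) = (55.08, 44.64). So D.x = 55.08.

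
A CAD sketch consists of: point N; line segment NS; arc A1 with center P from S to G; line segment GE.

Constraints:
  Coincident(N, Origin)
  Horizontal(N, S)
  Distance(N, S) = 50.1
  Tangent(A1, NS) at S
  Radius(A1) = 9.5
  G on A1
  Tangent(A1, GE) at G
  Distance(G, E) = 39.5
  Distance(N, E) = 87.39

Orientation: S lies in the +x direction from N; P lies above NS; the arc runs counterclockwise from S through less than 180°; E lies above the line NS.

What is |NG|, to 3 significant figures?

58.5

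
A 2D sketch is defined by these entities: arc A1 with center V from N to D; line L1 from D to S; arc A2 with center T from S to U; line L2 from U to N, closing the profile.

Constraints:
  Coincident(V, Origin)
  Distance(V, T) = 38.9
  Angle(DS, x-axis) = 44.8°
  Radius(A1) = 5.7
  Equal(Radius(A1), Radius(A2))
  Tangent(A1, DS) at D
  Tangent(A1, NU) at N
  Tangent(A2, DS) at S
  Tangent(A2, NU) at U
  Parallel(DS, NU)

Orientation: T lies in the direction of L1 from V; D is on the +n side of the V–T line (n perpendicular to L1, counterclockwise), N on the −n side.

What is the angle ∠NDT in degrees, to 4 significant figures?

81.66°

The slot axis is L1's direction at 44.8°, so u = (cos 44.8°, sin 44.8°) = (0.7096, 0.7046) and n = (−sin 44.8°, cos 44.8°) = (-0.7046, 0.7096). V is at the origin and T lies 38.9 along u from V, so T = 38.9·u = (27.60, 27.41). Tangency of A1 to both parallel lines with radius 5.7 puts D and N at V ± 5.7·n: D = (-4.016, 4.045), N = (4.016, -4.045). Then cos ∠NDT = DN·DT / (|DN||DT|), giving 81.66°.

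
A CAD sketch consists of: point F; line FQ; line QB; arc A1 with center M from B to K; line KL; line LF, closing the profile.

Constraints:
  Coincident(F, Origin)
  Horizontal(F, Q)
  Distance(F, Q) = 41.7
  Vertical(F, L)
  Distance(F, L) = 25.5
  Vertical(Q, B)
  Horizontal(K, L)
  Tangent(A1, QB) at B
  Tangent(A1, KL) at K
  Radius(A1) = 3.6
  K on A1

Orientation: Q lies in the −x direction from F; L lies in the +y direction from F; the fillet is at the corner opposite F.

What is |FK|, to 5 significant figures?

45.846

F is at the origin; F and Q share the same y with |FQ| = 41.7 and Q on the −x side, so Q = (-41.700, 0.0000). FL is vertical with |FL| = 25.5 and L on the +y side, so L = (0.0000, 25.500). The virtual corner opposite F is at (-41.700, 25.500). A1 meets QB tangentially, so MB is at right angles to QB and the tangent condition forces MK to be normal to KL, with radius 3.6, so the center M sits 3.6 in from both sides at M = (-38.100, 21.900). That places the tangent points at B = (-41.700, 21.900) on QB and K = (-38.100, 25.500) on KL. Then |FK| = |K − F| = 45.846.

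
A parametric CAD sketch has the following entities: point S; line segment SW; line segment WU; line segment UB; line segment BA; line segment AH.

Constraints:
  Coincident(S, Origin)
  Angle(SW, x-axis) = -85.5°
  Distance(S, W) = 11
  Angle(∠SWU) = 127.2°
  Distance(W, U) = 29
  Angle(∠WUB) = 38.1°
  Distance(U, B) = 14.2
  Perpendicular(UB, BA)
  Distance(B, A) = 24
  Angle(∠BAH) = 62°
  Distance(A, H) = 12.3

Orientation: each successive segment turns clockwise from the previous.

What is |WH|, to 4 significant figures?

19.48

S is at the origin; SW runs at -85.5° with length 11.0, so W = (0.8631, -10.97). ∠SWU = 127.2° gives WU at -138.3° from the x-axis; with |WU| = 29.0, U = (-20.79, -30.26). ∠WUB = 38.1° gives UB at 79.80° from the x-axis; with |UB| = 14.2, B = (-18.27, -16.28). The perpendicularity gives BA at right angles to UB, so BA runs at -10.20°; with |BA| = 24.0, A = (5.346, -20.53). ∠BAH = 62.0° gives AH at -128.2° from the x-axis; with |AH| = 12.3, H = (-2.261, -30.20). Then |WH| = |H − W| = 19.48.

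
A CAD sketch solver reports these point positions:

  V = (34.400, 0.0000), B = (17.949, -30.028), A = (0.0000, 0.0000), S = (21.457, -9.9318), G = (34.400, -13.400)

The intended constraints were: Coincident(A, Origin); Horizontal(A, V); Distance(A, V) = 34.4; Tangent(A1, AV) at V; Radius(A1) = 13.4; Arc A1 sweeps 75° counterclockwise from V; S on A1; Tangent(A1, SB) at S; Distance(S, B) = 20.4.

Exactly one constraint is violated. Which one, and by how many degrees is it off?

Tangent(A1, SB) at S — off by 5.10°.

A = (0.00, 0.00) ✓; A.y = 0.00, V.y = 0.00 ✓; |AV| = 34.40 ✓; ∠(GV, VA) = 90.00° ✓; |GV| = 13.40 ✓; bearing(G→S) − bearing(G→V) = 75.00° ✓; |GS| = 13.40 ✓; ∠(GS, SB) = 84.90° ✗; |SB| = 20.40 ✓.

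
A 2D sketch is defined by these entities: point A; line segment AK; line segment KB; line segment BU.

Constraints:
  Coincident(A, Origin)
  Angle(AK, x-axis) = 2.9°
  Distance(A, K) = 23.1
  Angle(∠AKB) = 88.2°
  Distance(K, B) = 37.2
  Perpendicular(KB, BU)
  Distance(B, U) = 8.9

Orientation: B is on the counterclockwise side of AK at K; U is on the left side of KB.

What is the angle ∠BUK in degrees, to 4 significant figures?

76.55°

∠AKB = 88.2°, so KB runs at 2.9° + (180° − 88.2°) = 94.70° from the x-axis; with |KB| = 37.2, B = K + 37.2·(cos 94.70°, sin 94.70°) = (20.02, 38.24). KB is perpendicular to BU; with |BU| = 8.9 on the left of KB, U = B + 8.9·(-0.9966, -0.08194) = (11.15, 37.51). Then cos ∠BUK = UB·UK / (|UB||UK|), giving 76.55°.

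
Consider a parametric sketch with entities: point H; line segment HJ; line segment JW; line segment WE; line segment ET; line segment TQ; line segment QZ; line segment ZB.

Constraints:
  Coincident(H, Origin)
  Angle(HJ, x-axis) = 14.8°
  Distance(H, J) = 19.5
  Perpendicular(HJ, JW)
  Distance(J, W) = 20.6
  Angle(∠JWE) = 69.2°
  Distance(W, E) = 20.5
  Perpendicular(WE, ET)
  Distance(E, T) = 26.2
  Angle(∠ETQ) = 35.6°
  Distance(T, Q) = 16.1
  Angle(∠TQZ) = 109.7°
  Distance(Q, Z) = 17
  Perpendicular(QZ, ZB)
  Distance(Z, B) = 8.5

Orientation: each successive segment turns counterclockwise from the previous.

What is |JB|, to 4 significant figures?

25.55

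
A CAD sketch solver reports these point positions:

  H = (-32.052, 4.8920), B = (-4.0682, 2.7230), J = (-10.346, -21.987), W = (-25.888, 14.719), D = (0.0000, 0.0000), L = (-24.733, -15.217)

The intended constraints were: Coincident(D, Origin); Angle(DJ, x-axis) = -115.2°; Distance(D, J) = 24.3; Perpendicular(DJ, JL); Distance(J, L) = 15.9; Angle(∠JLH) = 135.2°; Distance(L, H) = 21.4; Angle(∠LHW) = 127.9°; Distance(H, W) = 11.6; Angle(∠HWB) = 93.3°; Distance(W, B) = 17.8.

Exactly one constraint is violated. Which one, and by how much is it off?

Distance(W, B) = 17.8 — off by 7.10.

D = (0.00, 0.00) ✓; DJ at -115.2° ✓; |DJ| = 24.30 ✓; ∠(DJ, JL) = 90.00° ✓; |JL| = 15.90 ✓; ∠JLH = 135.2° ✓; |LH| = 21.40 ✓; ∠LHW = 127.9° ✓; |HW| = 11.60 ✓; ∠HWB = 93.30° ✓; |WB| = 24.90 ✗.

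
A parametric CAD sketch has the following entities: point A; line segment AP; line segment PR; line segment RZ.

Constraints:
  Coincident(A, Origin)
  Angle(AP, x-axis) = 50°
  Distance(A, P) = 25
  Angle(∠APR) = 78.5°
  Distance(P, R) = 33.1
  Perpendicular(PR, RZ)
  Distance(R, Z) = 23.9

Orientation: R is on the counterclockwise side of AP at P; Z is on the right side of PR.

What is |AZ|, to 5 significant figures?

55.972

∠APR = 78.5°, so PR runs at 50.0° + (180° − 78.5°) = 151.50° from the x-axis; with |PR| = 33.1, R = P + 33.1·(cos 151.50°, sin 151.50°) = (-13.019, 34.945). The perpendicularity gives RZ at right angles to PR; with |RZ| = 23.9 on the right of PR, Z = R + 23.9·(0.47716, 0.87882) = (-1.6151, 55.949). Then |AZ| = |Z − A| = 55.972.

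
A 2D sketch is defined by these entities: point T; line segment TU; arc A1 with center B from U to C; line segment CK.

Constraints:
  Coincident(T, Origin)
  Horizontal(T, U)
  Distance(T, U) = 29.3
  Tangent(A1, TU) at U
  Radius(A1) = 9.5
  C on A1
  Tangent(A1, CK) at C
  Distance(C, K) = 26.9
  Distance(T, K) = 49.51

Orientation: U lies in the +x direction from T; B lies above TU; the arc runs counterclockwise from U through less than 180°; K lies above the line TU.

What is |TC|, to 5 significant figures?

40.287

Checks: T = (0.00, 0.00) ✓; |BC| = 9.500 ✓; ∠(BC, CK) = 90.00° ✓; |CK| = 26.90 ✓; |TK| = 49.51 ✓.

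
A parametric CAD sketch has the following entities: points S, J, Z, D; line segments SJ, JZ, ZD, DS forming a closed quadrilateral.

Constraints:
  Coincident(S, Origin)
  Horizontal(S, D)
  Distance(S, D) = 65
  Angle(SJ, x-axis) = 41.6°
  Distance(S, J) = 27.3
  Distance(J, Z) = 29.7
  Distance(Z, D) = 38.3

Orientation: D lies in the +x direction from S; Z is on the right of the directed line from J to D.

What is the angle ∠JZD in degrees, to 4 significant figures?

89.18°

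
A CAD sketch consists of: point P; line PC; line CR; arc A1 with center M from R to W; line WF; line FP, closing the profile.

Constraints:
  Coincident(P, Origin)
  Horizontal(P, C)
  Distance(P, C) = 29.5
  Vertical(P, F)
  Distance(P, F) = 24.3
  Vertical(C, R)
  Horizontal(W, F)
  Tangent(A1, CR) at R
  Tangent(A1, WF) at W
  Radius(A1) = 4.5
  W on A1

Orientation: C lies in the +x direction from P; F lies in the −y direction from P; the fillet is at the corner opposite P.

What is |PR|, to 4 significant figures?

35.53

P is at the origin; P and C share the same y with |PC| = 29.5 and C on the +x side, so C = (29.50, 0.000). PF is vertical with |PF| = 24.3 and F on the −y side, so F = (0.000, -24.30). The virtual corner opposite P is at (29.50, -24.30). A1 meets CR tangentially, so MR is at right angles to CR and the tangent condition forces MW to be normal to WF, with radius 4.5, so the center M sits 4.5 in from both sides at M = (25.00, -19.80). That places the tangent points at R = (29.50, -19.80) on CR and W = (25.00, -24.30) on WF. Then |PR| = |R − P| = 35.53.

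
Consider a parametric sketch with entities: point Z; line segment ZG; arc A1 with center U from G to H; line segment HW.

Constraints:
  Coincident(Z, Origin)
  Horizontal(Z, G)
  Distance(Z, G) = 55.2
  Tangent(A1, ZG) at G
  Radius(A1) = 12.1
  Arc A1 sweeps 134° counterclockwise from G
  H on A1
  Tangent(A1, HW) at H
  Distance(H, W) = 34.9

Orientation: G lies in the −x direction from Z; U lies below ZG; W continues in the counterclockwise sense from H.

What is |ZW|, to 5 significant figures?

60.442

On A1, G sits at bearing 90° from U; a 134° counterclockwise sweep puts H at bearing 224°, so H = U + 12.1·(cos 224°, sin 224°) = (-63.904, -20.505). Tangency of A1 to HW means the radius UH is perpendicular to HW, so HW runs along (−sin 224°, cos 224°); with |HW| = 34.9, W = (-39.660, -45.610). Then |ZW| = |W − Z| = 60.442.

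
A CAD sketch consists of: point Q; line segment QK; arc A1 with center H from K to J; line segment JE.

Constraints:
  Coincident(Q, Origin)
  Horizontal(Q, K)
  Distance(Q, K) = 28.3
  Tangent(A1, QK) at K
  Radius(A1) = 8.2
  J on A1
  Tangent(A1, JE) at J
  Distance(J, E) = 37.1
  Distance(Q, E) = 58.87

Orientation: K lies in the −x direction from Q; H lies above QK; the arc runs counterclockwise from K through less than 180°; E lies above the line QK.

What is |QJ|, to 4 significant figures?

24.18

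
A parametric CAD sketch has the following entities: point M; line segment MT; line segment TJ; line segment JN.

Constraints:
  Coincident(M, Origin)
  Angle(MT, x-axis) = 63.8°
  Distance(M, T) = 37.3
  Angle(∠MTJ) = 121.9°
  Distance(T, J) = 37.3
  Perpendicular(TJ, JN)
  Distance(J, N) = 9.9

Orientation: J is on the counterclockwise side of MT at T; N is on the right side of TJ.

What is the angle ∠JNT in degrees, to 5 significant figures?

75.136°

∠MTJ = 121.9°, so TJ runs at 63.8° + (180° − 121.9°) = 121.90° from the x-axis; with |TJ| = 37.3, J = T + 37.3·(cos 121.90°, sin 121.90°) = (-3.2426, 65.134). TJ ⟂ JN; with |JN| = 9.9 on the right of TJ, N = J + 9.9·(0.84897, 0.52844) = (5.1622, 70.366). Then cos ∠JNT = NJ·NT / (|NJ||NT|), giving 75.136°.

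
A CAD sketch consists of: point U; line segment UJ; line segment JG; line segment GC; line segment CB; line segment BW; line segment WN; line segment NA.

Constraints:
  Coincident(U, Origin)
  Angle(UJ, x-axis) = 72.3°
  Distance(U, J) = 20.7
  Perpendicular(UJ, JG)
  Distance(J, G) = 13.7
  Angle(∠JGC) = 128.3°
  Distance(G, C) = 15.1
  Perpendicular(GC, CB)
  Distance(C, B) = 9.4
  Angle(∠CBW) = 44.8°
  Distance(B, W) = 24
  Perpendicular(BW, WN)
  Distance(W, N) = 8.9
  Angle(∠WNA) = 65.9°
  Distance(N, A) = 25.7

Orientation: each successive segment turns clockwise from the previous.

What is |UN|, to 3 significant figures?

37.6

U is at the origin; UJ runs at 72.3° with length 20.7, so J = (6.29, 19.7). UJ is perpendicular to JG, so JG runs at -17.7°; with |JG| = 13.7, G = (19.3, 15.6). ∠JGC = 128.3° gives GC at -69.4° from the x-axis; with |GC| = 15.1, C = (24.7, 1.42). The perpendicularity gives CB at right angles to GC, so CB runs at -159°; with |CB| = 9.4, B = (15.9, -1.89). ∠CBW = 44.8° gives BW at 65.4° from the x-axis; with |BW| = 24.0, W = (25.8, 19.9). BW is perpendicular to WN, so WN runs at -24.6°; with |WN| = 8.9, N = (33.9, 16.2). Then |UN| = |N − U| = 37.6.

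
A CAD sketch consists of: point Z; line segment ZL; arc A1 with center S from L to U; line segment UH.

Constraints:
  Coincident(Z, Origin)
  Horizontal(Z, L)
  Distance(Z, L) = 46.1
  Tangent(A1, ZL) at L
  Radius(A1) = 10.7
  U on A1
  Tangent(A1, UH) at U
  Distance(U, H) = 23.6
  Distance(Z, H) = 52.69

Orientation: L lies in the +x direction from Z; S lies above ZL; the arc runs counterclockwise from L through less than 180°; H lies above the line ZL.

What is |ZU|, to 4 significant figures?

57.03

Z is at the origin; ZL is horizontal with |ZL| = 46.1 and L on the +x side, so L = (46.10, 0.000). A1 meets ZL tangentially, so SL is at right angles to ZL, so S = L + (0, 10.7) = (46.10, 10.70). Since SU ⟂ UH (tangency), |SH| = √(10.7² + 23.6²) = 25.91 regardless of where U sits on A1. So H lies on both circle(Z, 52.69) and circle(S, 25.91); the above-ZL intersection is H = (38.86, 35.58). U is the foot of the tangent from H: U = (54.22, 17.66).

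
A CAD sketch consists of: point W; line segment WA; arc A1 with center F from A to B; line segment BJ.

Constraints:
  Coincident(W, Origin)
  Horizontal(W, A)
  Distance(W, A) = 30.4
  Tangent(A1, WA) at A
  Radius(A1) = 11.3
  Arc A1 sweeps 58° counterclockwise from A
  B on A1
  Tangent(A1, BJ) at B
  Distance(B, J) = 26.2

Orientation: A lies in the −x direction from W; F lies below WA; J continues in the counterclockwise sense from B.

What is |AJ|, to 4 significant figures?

36.18

W is at the origin; W and A share the same y with |WA| = 30.4 and A on the −x side, so A = (-30.40, 0.000). Since A1 is tangent to WA there, FA ⟂ WA, so F = A + (0, -11.3) = (-30.40, -11.30). On A1, A sits at bearing 90° from F; a 58° counterclockwise sweep puts B at bearing 148°, so B = F + 11.3·(cos 148°, sin 148°) = (-39.98, -5.312). Tangency of A1 to BJ means the radius FB is perpendicular to BJ, so BJ runs along (−sin 148°, cos 148°); with |BJ| = 26.2, J = (-53.87, -27.53). Then |AJ| = |J − A| = 36.18.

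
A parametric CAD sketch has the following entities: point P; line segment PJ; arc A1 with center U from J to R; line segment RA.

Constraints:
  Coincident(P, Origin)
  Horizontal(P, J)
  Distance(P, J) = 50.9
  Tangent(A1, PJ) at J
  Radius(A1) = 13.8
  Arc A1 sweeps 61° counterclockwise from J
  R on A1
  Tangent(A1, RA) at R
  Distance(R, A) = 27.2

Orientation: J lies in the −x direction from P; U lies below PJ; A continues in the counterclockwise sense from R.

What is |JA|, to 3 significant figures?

39.9

P is at the origin; PJ is horizontal with |PJ| = 50.9 and J on the −x side, so J = (-50.9, 0.00). The tangent condition forces UJ to be normal to PJ, so U = J + (0, -13.8) = (-50.9, -13.8). On A1, J sits at bearing 90° from U; a 61° counterclockwise sweep puts R at bearing 151°, so R = U + 13.8·(cos 151°, sin 151°) = (-63.0, -7.11). Tangency of A1 to RA means the radius UR is perpendicular to RA, so RA runs along (−sin 151°, cos 151°); with |RA| = 27.2, A = (-76.2, -30.9). Then |JA| = |A − J| = 39.9.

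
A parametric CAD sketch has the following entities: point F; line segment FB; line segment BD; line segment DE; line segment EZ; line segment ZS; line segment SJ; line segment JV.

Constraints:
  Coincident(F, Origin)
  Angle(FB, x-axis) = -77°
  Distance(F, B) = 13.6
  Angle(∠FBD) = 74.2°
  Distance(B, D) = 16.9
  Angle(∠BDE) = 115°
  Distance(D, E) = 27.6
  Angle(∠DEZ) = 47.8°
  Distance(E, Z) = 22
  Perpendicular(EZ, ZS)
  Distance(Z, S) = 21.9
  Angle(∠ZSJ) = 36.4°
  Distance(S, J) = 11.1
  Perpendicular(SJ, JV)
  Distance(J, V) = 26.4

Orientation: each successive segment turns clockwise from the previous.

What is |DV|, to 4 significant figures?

29.40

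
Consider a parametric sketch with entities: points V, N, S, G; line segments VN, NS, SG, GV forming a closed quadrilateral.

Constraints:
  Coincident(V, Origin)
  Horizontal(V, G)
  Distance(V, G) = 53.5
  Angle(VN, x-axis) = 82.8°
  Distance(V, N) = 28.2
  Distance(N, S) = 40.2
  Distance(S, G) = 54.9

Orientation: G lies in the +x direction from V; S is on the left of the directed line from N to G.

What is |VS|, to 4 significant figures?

63.10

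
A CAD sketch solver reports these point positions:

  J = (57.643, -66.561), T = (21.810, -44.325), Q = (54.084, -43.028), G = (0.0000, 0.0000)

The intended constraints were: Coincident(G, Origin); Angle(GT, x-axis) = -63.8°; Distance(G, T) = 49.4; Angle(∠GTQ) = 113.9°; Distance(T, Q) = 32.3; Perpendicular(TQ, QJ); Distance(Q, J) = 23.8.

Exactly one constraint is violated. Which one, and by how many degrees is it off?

Perpendicular(TQ, QJ) — off by 6.30°.

G = (0.00, 0.00) ✓; GT at -63.80° ✓; |GT| = 49.40 ✓; ∠GTQ = 113.9° ✓; |TQ| = 32.30 ✓; ∠(TQ, QJ) = 83.70° ✗; |QJ| = 23.80 ✓.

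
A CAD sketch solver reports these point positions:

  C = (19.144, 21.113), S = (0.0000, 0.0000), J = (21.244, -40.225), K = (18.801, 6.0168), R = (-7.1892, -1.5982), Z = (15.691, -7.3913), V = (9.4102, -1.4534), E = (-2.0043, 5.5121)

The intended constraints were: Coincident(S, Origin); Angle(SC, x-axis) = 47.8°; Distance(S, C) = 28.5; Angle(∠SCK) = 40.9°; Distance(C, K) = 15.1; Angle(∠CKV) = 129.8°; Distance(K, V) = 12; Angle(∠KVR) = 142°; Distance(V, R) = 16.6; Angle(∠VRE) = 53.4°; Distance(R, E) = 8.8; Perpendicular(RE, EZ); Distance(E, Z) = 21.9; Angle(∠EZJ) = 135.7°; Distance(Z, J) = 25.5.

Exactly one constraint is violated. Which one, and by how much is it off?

Distance(Z, J) = 25.5 — off by 7.80.

S = (0.00, 0.00) ✓; SC at 47.80° ✓; |SC| = 28.50 ✓; ∠SCK = 40.90° ✓; |CK| = 15.10 ✓; ∠CKV = 129.8° ✓; |KV| = 12.00 ✓; ∠KVR = 142.0° ✓; |VR| = 16.60 ✓; ∠VRE = 53.40° ✓; |RE| = 8.800 ✓; ∠(RE, EZ) = 90.00° ✓; |EZ| = 21.90 ✓; ∠EZJ = 135.7° ✓; |ZJ| = 33.30 ✗.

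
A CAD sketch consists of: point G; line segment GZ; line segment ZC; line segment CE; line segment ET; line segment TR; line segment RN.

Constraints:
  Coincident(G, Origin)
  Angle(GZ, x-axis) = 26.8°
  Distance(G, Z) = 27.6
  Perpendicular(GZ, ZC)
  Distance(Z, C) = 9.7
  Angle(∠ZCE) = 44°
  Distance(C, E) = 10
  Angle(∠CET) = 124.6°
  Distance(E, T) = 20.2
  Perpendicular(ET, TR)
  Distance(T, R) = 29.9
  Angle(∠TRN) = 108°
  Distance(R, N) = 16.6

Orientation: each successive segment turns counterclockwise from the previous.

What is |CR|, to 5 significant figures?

33.752

∠CET = 124.6° gives ET at -51.800° from the x-axis; with |ET| = 20.2, T = (29.797, -4.3248). ET ⟂ TR, so TR runs at 38.200°; with |TR| = 29.9, R = (53.294, 14.166). Then |CR| = |R − C| = 33.752.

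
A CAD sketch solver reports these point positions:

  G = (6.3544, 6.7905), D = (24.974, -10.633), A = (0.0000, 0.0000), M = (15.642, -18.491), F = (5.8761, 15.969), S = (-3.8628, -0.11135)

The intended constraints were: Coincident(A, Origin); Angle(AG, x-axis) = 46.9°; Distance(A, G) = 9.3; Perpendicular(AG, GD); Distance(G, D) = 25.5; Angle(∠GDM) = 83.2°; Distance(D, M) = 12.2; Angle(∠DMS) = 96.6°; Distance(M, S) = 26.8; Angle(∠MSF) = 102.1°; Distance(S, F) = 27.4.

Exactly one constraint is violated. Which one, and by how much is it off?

Distance(S, F) = 27.4 — off by 8.60.

A = (0.00, 0.00) ✓; AG at 46.90° ✓; |AG| = 9.300 ✓; ∠(AG, GD) = 90.00° ✓; |GD| = 25.50 ✓; ∠GDM = 83.20° ✓; |DM| = 12.20 ✓; ∠DMS = 96.60° ✓; |MS| = 26.80 ✓; ∠MSF = 102.1° ✓; |SF| = 18.80 ✗.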